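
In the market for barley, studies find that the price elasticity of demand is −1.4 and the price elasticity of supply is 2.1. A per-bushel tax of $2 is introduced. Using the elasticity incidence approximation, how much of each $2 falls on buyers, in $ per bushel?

Incidence ratio: buyers' share ≈ εs / (εs + |εd|) = 2.1 / (2.1 + 1.4) = 0.6.
So buyers bear ≈ 0.6 × $2 = $1.2; producers bear $0.8.

Buyers bear ≈ $1.2 per bushel.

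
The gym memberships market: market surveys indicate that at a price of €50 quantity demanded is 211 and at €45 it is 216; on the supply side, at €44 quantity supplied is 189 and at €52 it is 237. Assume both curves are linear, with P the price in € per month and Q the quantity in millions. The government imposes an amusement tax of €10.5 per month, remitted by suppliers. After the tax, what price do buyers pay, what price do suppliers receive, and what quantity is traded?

Buyers pay €57; suppliers receive €46.5; quantity = 204.

Demand slope: (216 − 211)/(45 − 50) = -1, so Qd = 261 − P.
Supply slope: (237 − 189)/(52 − 44) = 6, so Qs = 6P − 75.
Before the tax: set 261 − P = 6P − 75 → P* = €48, Q* = 213.
With the tax collected from suppliers, supply shifts: Qs = 6(P − 10.5) − 75.
New equilibrium: buyers pay €57, suppliers receive €46.5, Q = 204. (Wedge: Pb − Ps = 10.5.)
The less price-elastic side of the market bears the larger share of a per-unit tax.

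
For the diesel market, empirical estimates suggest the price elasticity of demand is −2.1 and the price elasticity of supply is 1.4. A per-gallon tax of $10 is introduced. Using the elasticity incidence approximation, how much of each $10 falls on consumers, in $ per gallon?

Consumers bear ≈ $4 per gallon.

Incidence ratio: consumers' share ≈ εs / (εs + |εd|) = 1.4 / (1.4 + 2.1) = 0.4.
So consumers bear ≈ 0.4 × $10 = $4; producers bear $6.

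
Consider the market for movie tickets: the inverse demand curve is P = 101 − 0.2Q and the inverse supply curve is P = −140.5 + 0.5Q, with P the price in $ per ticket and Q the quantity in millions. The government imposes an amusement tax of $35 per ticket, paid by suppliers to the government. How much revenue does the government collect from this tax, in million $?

Tax revenue = $10325 million.

Inverting to Q(P) form: Qd = 505 − 5P; Qs = 2P + 281.
Before the tax: set 505 − 5P = 2P + 281 → P* = $32, Q* = 345.
With the tax collected from suppliers, supply shifts: Qs = 2(P − 35) + 281.
New equilibrium: buyers pay $42, suppliers receive $7, Q = 295. (Wedge: Pb − Ps = 35.)
Revenue = t · Q = 35 · 295 = $10325.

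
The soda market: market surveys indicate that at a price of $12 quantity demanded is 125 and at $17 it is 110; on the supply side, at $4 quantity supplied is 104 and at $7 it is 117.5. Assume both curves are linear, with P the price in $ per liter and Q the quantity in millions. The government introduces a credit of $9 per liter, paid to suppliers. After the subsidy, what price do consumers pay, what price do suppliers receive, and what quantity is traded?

Consumers pay $4.6; suppliers receive $13.6; quantity = 147.2.

Demand slope: (110 − 125)/(17 − 12) = -3, so Qd = 161 − 3P.
Supply slope: (117.5 − 104)/(7 − 4) = 4.5, so Qs = 4.5P + 86.
Without the subsidy, 161 − 3P = 4.5P + 86 gives 7.5P = 75, so P* = $10 and Q* = 131.
With a per-unit subsidy paid to suppliers, each receives P + 9 per unit sold, so supply becomes Qs = 4.5(P + 9) + 86.
New equilibrium: consumers pay $4.6, suppliers receive $13.6, Q = 147.2. (Wedge: Pb − Ps = −9.)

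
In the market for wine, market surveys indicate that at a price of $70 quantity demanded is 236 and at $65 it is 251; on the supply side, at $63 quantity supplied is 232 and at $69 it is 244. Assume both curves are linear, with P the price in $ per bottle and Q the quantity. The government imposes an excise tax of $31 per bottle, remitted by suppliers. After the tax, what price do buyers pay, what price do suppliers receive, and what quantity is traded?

Buyers pay $80.4; suppliers receive $49.4; quantity = 204.8.

Demand slope: (251 − 236)/(65 − 70) = -3, so Qd = 446 − 3P.
Supply slope: (244 − 232)/(69 − 63) = 2, so Qs = 2P + 106.
Without the tax, 446 − 3P = 2P + 106 gives 5P = 340, so P* = $68 and Q* = 242.
With the tax collected from suppliers, supply shifts: Qs = 2(P − 31) + 106.
New equilibrium: buyers pay $80.4, suppliers receive $49.4, Q = 204.8. (Wedge: Pb − Ps = 31.)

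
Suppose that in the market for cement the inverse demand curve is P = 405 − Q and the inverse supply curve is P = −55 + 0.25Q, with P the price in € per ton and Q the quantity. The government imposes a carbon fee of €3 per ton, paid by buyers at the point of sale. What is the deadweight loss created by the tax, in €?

Deadweight loss = €3.6.

Inverting to Q(P) form: Qd = 405 − P; Qs = 4P + 220.
Without the tax, 405 − P = 4P + 220 gives 5P = 185, so P* = €37 and Q* = 368.
With the tax collected from buyers, demand (in seller-price terms) shifts: Qd = 405 − (P + 3).
Solving gives Q = 365.6 with buyers paying €39.4 and producers receiving €36.4 (the €3 wedge).
Quantity falls by |ΔQ| = |368 − 365.6| = 2.4.
DWL = ½ · t · |ΔQ| = ½ · 3 · 2.4 = €3.6.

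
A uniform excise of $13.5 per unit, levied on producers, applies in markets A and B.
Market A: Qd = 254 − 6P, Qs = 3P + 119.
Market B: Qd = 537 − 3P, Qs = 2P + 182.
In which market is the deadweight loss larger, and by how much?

Market A: pre-tax P* = $15, Q* = 164; post-tax Q = 137; deadweight loss = $182.25.
Market B: pre-tax P* = $71, Q* = 324; post-tax Q = 307.8; deadweight loss = $109.35.
Difference: $182.25 vs $109.35 → market A is larger by $72.9.

Market A, by $72.9.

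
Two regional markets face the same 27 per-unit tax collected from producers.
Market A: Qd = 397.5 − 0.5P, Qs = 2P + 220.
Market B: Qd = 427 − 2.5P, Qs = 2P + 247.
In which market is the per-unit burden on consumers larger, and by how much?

Market A: pre-tax P* = 71, Q* = 362; post-tax Q = 351.2; per-unit burden on consumers = 21.6.
Market B: pre-tax P* = 40, Q* = 327; post-tax Q = 297; per-unit burden on consumers = 12.
Difference: 21.6 vs 12 → market A is larger by 9.6.

Market A, by 9.6.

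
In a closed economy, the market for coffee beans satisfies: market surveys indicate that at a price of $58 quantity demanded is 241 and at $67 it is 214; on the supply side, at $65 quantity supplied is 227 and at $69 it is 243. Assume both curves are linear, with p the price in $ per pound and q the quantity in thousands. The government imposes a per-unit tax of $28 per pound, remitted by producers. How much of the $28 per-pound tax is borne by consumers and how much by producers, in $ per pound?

Consumers bear $16 per pound; producers bear $12 per pound.

Demand slope: (214 − 241)/(67 − 58) = -3, so qd = 415 − 3p.
Supply slope: (243 − 227)/(69 − 65) = 4, so qs = 4p − 33.
Before the tax: set 415 − 3p = 4p − 33 → p* = $64, q* = 223.
With the tax collected from producers, supply shifts: qs = 4(p − 28) − 33.
New equilibrium: consumers pay $80, producers receive $52, q = 175. (Wedge: pb − ps = 28.)
Burden on consumers: $16; on producers: $12. (They sum to $28.)
The less price-elastic side of the market bears the larger share of a per-unit tax.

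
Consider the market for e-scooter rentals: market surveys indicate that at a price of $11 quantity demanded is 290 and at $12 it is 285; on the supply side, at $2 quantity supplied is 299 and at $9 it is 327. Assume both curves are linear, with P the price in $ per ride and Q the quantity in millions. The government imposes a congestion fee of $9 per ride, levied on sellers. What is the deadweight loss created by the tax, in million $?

Deadweight loss = $90 million.

Demand slope: (285 − 290)/(12 − 11) = -5, so Qd = 345 − 5P.
Supply slope: (327 − 299)/(9 − 2) = 4, so Qs = 4P + 291.
Without the tax, 345 − 5P = 4P + 291 gives 9P = 54, so P* = $6 and Q* = 315.
With the tax collected from sellers, supply shifts: Qs = 4(P − 9) + 291.
Solving gives Q = 295 with consumers paying $10 and sellers receiving $1 (the $9 wedge).
Quantity falls by |ΔQ| = |315 − 295| = 20.
DWL = ½ · t · |ΔQ| = ½ · 9 · 20 = $90.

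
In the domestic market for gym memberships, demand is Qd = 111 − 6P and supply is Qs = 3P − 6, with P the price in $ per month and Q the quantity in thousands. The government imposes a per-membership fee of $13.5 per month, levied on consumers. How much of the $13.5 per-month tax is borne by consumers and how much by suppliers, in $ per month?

Consumers bear $4.5 per month; suppliers bear $9 per month.

Without the tax, 111 − 6P = 3P − 6 gives 9P = 117, so P* = $13 and Q* = 33.
With the tax collected from consumers, demand (in seller-price terms) shifts: Qd = 111 − 6(P + 13.5).
New equilibrium: consumers pay $17.5, suppliers receive $4, Q = 6. (Wedge: Pb − Ps = 13.5.)
Burden on consumers: $4.5; on suppliers: $9. (They sum to $13.5.)
The less price-elastic side of the market bears the larger share of a per-unit tax.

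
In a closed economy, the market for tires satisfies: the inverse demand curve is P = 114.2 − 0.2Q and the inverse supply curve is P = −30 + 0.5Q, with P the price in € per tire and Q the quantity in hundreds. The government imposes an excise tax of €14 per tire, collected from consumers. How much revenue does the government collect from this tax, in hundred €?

Rewrite in direct form: Qd = 571 − 5P and Qs = 2P + 60.
Before the tax: set 571 − 5P = 2P + 60 → P* = €73, Q* = 206.
With the tax collected from consumers, demand (in seller-price terms) shifts: Qd = 571 − 5(P + 14).
New equilibrium: consumers pay €77, suppliers receive €63, Q = 186. (Wedge: Pb − Ps = 14.)
Revenue = t · Q = 14 · 186 = €2604.

Tax revenue = €2604 hundred.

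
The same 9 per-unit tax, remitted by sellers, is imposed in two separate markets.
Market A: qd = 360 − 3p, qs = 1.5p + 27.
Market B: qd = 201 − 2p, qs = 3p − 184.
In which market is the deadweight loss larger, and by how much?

Market A: pre-tax p* = 74, q* = 138; post-tax q = 129; deadweight loss = 40.5.
Market B: pre-tax p* = 77, q* = 47; post-tax q = 36.2; deadweight loss = 48.6.
Difference: 40.5 vs 48.6 → market B is larger by 8.1.

Market B, by 8.1.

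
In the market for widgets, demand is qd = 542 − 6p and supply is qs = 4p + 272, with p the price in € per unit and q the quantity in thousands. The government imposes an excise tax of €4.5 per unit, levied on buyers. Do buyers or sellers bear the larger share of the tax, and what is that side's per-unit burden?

Before the tax: set 542 − 6p = 4p + 272 → p* = €27, q* = 380.
With the tax collected from buyers, demand (in seller-price terms) shifts: qd = 542 − 6(p + 4.5).
New equilibrium: buyers pay €28.8, sellers receive €24.3, q = 369.2. (Wedge: pb − ps = 4.5.)
Per-unit burden: buyers €1.8, sellers €2.7.
Sellers take the larger share because supply is less price-elastic here (demand slope 6 vs supply slope 4).

Sellers bear the larger share: €2.7 per unit.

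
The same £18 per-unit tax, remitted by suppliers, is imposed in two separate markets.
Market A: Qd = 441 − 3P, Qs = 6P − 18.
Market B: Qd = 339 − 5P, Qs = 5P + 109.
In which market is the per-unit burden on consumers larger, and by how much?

Market A: pre-tax P* = £51, Q* = 288; post-tax Q = 252; per-unit burden on consumers = £12.
Market B: pre-tax P* = £23, Q* = 224; post-tax Q = 179; per-unit burden on consumers = £9.
Difference: £12 vs £9 → market A is larger by £3.

Market A, by £3.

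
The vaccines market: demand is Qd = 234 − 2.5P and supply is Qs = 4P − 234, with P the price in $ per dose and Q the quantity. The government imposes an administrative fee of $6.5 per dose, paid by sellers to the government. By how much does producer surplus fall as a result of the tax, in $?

Before the tax: set 234 − 2.5P = 4P − 234 → P* = $72, Q* = 54.
With the tax collected from sellers, supply shifts: Qs = 4(P − 6.5) − 234.
New equilibrium: consumers pay $76, sellers receive $69.5, Q = 44. (Wedge: Pb − Ps = 6.5.)
ΔPS is the trapezoid between Q = 44 and Q = 54 of height $2.5: ½ · (54 + 44) · 2.5 = $122.5.

Producer surplus falls by $122.5.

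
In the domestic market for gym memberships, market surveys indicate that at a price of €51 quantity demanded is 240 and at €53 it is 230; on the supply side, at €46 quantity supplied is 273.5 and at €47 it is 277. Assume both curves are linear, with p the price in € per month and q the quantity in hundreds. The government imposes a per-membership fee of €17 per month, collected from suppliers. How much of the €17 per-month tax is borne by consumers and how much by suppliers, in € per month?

Consumers bear €7 per month; suppliers bear €10 per month.

Demand slope: (230 − 240)/(53 − 51) = -5, so qd = 495 − 5p.
Supply slope: (277 − 273.5)/(47 − 46) = 3.5, so qs = 3.5p + 112.5.
Without the tax, 495 − 5p = 3.5p + 112.5 gives 8.5p = 382.5, so p* = €45 and q* = 270.
With the tax collected from suppliers, supply shifts: qs = 3.5(p − 17) + 112.5.
Solving gives q = 235 with consumers paying €52 and suppliers receiving €35 (the €17 wedge).
Burden on consumers: €7; on suppliers: €10. (They sum to €17.)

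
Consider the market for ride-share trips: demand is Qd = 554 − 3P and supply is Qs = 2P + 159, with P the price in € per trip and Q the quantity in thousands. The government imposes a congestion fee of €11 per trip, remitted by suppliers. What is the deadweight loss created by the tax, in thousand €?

Without the tax, 554 − 3P = 2P + 159 gives 5P = 395, so P* = €79 and Q* = 317.
With the tax collected from suppliers, supply shifts: Qs = 2(P − 11) + 159.
New equilibrium: consumers pay €83.4, suppliers receive €72.4, Q = 303.8. (Wedge: Pb − Ps = 11.)
Quantity falls by |ΔQ| = |317 − 303.8| = 13.2.
DWL = ½ · t · |ΔQ| = ½ · 11 · 13.2 = €72.6.

Deadweight loss = €72.6 thousand.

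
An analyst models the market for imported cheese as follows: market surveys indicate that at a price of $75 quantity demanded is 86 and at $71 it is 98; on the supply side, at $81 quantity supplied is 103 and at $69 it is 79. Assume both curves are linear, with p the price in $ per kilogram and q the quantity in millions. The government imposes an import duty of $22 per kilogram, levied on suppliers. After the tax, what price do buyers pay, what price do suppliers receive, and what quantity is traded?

Demand slope: (98 − 86)/(71 − 75) = -3, so qd = 311 − 3p.
Supply slope: (79 − 103)/(69 − 81) = 2, so qs = 2p − 59.
Without the tax, 311 − 3p = 2p − 59 gives 5p = 370, so p* = $74 and q* = 89.
With the tax collected from suppliers, supply shifts: qs = 2(p − 22) − 59.
Solving gives q = 62.6 with buyers paying $82.8 and suppliers receiving $60.8 (the $22 wedge).
The less price-elastic side of the market bears the larger share of a per-unit tax.

Buyers pay $82.8; suppliers receive $60.8; quantity = 62.6.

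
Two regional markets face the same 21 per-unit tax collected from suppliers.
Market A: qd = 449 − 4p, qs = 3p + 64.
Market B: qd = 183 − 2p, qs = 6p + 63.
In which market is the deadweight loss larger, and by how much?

Market A: pre-tax p* = 55, q* = 229; post-tax q = 193; deadweight loss = 378.
Market B: pre-tax p* = 15, q* = 153; post-tax q = 121.5; deadweight loss = 330.75.
Difference: 378 vs 330.75 → market A is larger by 47.25.

Market A, by 47.25.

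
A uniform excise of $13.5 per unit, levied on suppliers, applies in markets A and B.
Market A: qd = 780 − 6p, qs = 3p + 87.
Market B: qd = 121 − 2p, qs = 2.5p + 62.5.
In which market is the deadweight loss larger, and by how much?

Market A: pre-tax p* = $77, q* = 318; post-tax q = 291; deadweight loss = $182.25.
Market B: pre-tax p* = $13, q* = 95; post-tax q = 80; deadweight loss = $101.25.
Difference: $182.25 vs $101.25 → market A is larger by $81.

Market A, by $81.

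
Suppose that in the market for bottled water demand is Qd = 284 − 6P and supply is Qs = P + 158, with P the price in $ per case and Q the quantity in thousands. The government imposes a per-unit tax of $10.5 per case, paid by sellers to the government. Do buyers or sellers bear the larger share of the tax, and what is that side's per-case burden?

Sellers bear the larger share: $9 per case.

Without the tax, 284 − 6P = P + 158 gives 7P = 126, so P* = $18 and Q* = 176.
With the tax collected from sellers, supply shifts: Qs = (P − 10.5) + 158.
New equilibrium: buyers pay $19.5, sellers receive $9, Q = 167. (Wedge: Pb − Ps = 10.5.)
Per-case burden: buyers $1.5, sellers $9.
Sellers take the larger share because supply is less price-elastic here (demand slope 6 vs supply slope 1).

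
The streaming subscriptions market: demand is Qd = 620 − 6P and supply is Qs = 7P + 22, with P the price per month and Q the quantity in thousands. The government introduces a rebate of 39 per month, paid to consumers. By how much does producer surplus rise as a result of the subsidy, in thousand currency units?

Without the subsidy, 620 − 6P = 7P + 22 gives 13P = 598, so P* = 46 and Q* = 344.
With a per-unit subsidy paid to consumers, each effectively pays P − 39, so demand becomes Qd = 620 − 6(P − 39).
Solving gives Q = 470 with consumers paying 25 and sellers receiving 64 (the 39 wedge).
ΔPS is the trapezoid between Q = 470 and Q = 344 of height 18: ½ · (344 + 470) · 18 = 7326.

Producer surplus rises by 7326 thousand.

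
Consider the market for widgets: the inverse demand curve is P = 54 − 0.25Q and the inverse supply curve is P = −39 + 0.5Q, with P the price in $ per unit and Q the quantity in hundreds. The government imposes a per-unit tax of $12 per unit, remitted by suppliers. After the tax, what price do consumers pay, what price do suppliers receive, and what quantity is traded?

Rewrite in direct form: Qd = 216 − 4P and Qs = 2P + 78.
Before the tax: set 216 − 4P = 2P + 78 → P* = $23, Q* = 124.
With the tax collected from suppliers, supply shifts: Qs = 2(P − 12) + 78.
New equilibrium: consumers pay $27, suppliers receive $15, Q = 108. (Wedge: Pb − Ps = 12.)
The less price-elastic side of the market bears the larger share of a per-unit tax.

Consumers pay $27; suppliers receive $15; quantity = 108.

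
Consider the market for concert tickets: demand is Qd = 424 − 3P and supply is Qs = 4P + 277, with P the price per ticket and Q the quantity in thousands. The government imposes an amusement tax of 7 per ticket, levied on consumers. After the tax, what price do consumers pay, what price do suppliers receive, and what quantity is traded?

Consumers pay 25; suppliers receive 18; quantity = 349.

Without the tax, 424 − 3P = 4P + 277 gives 7P = 147, so P* = 21 and Q* = 361.
With the tax collected from consumers, demand (in seller-price terms) shifts: Qd = 424 − 3(P + 7).
New equilibrium: consumers pay 25, suppliers receive 18, Q = 349. (Wedge: Pb − Ps = 7.)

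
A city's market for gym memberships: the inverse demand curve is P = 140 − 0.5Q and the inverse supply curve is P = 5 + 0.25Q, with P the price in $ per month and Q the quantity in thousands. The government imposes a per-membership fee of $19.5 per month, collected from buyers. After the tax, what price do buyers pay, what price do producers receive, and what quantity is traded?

Rewrite in direct form: Qd = 280 − 2P and Qs = 4P − 20.
Without the tax, 280 − 2P = 4P − 20 gives 6P = 300, so P* = $50 and Q* = 180.
With the tax collected from buyers, demand (in seller-price terms) shifts: Qd = 280 − 2(P + 19.5).
New equilibrium: buyers pay $63, producers receive $43.5, Q = 154. (Wedge: Pb − Ps = 19.5.)

Buyers pay $63; producers receive $43.5; quantity = 154.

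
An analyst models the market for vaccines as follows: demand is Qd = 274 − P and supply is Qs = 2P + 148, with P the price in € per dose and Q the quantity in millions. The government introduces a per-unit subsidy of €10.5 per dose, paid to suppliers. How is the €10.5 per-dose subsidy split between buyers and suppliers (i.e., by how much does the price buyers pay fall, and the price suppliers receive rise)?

Buyers gain €7 per dose; suppliers gain €3.5 per dose.

Before the subsidy: set 274 − P = 2P + 148 → P* = €42, Q* = 232.
With a per-unit subsidy paid to suppliers, each receives P + 10.5 per unit sold, so supply becomes Qs = 2(P + 10.5) + 148.
New equilibrium: buyers pay €35, suppliers receive €45.5, Q = 239. (Wedge: Pb − Ps = −10.5.)
Gain to buyers: €7; to suppliers: €3.5. (They sum to €10.5.)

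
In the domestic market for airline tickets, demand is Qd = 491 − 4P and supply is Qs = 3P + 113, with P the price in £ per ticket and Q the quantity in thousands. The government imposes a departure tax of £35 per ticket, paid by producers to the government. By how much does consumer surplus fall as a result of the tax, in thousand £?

Consumer surplus falls by £3675 thousand.

Before the tax: set 491 − 4P = 3P + 113 → P* = £54, Q* = 275.
With the tax collected from producers, supply shifts: Qs = 3(P − 35) + 113.
New equilibrium: consumers pay £69, producers receive £34, Q = 215. (Wedge: Pb − Ps = 35.)
ΔCS is the trapezoid between Q = 215 and Q = 275 of height £15: ½ · (275 + 215) · 15 = £3675.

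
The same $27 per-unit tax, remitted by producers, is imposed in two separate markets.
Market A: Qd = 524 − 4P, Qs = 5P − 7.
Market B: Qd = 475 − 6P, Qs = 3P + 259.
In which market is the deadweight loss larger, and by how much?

Market A: pre-tax P* = $59, Q* = 288; post-tax Q = 228; deadweight loss = $810.
Market B: pre-tax P* = $24, Q* = 331; post-tax Q = 277; deadweight loss = $729.
Difference: $810 vs $729 → market A is larger by $81.

Market A, by $81.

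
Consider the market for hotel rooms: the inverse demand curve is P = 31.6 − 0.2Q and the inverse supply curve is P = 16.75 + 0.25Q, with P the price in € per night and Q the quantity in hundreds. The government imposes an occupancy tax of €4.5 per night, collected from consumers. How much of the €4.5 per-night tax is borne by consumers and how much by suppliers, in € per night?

Consumers bear €2 per night; suppliers bear €2.5 per night.

Inverting to Q(P) form: Qd = 158 − 5P; Qs = 4P − 67.
Without the tax, 158 − 5P = 4P − 67 gives 9P = 225, so P* = €25 and Q* = 33.
With the tax collected from consumers, demand (in seller-price terms) shifts: Qd = 158 − 5(P + 4.5).
Solving gives Q = 23 with consumers paying €27 and suppliers receiving €22.5 (the €4.5 wedge).
Burden on consumers: €2; on suppliers: €2.5. (They sum to €4.5.)
The less price-elastic side of the market bears the larger share of a per-unit tax.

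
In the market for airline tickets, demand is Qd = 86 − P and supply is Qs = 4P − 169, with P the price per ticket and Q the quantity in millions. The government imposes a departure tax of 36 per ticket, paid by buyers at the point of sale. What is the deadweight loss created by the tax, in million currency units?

Without the tax, 86 − P = 4P − 169 gives 5P = 255, so P* = 51 and Q* = 35.
With the tax collected from buyers, demand (in seller-price terms) shifts: Qd = 86 − (P + 36).
Solving gives Q = 6.2 with buyers paying 79.8 and producers receiving 43.8 (the 36 wedge).
Quantity falls by |ΔQ| = |35 − 6.2| = 28.8.
DWL = ½ · t · |ΔQ| = ½ · 36 · 28.8 = 518.4.

Deadweight loss = 518.4 million.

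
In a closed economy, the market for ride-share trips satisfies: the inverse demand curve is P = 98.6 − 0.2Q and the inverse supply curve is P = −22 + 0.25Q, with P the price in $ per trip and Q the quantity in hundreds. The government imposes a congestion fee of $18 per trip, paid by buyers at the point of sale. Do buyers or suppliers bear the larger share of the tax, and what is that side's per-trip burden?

Inverting to Q(P) form: Qd = 493 − 5P; Qs = 4P + 88.
Without the tax, 493 − 5P = 4P + 88 gives 9P = 405, so P* = $45 and Q* = 268.
With the tax collected from buyers, demand (in seller-price terms) shifts: Qd = 493 − 5(P + 18).
Solving gives Q = 228 with buyers paying $53 and suppliers receiving $35 (the $18 wedge).
Per-trip burden: buyers $8, suppliers $10.
Suppliers take the larger share because supply is less price-elastic here (demand slope 5 vs supply slope 4).
The less price-elastic side of the market bears the larger share of a per-unit tax.

Suppliers bear the larger share: $10 per trip.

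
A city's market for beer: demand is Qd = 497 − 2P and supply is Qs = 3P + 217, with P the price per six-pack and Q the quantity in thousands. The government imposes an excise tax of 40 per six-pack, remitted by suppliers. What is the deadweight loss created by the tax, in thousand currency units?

Deadweight loss = 960 thousand.

Before the tax: set 497 − 2P = 3P + 217 → P* = 56, Q* = 385.
With the tax collected from suppliers, supply shifts: Qs = 3(P − 40) + 217.
New equilibrium: buyers pay 80, suppliers receive 40, Q = 337. (Wedge: Pb − Ps = 40.)
Quantity falls by |ΔQ| = |385 − 337| = 48.
DWL = ½ · t · |ΔQ| = ½ · 40 · 48 = 960.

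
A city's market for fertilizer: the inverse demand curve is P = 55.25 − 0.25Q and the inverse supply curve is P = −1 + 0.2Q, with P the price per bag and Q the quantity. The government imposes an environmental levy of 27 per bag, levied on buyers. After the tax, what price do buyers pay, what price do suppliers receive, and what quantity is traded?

Rewrite in direct form: Qd = 221 − 4P and Qs = 5P + 5.
Before the tax: set 221 − 4P = 5P + 5 → P* = 24, Q* = 125.
With the tax collected from buyers, demand (in seller-price terms) shifts: Qd = 221 − 4(P + 27).
Solving gives Q = 65 with buyers paying 39 and suppliers receiving 12 (the 27 wedge).

Buyers pay 39; suppliers receive 12; quantity = 65.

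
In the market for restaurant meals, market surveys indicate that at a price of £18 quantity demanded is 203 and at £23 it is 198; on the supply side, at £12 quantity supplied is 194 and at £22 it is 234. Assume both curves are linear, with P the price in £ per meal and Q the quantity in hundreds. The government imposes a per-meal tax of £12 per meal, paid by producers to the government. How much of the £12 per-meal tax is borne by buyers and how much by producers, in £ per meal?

Demand slope: (198 − 203)/(23 − 18) = -1, so Qd = 221 − P.
Supply slope: (234 − 194)/(22 − 12) = 4, so Qs = 4P + 146.
Without the tax, 221 − P = 4P + 146 gives 5P = 75, so P* = £15 and Q* = 206.
With the tax collected from producers, supply shifts: Qs = 4(P − 12) + 146.
Solving gives Q = 196.4 with buyers paying £24.6 and producers receiving £12.6 (the £12 wedge).
Burden on buyers: £9.6; on producers: £2.4. (They sum to £12.)

Buyers bear £9.6 per meal; producers bear £2.4 per meal.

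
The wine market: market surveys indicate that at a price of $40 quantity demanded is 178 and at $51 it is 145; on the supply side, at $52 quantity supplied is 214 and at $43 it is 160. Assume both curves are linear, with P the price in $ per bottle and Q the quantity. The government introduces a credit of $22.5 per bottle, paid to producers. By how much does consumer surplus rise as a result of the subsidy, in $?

Consumer surplus rises by $2827.5.

Demand slope: (145 − 178)/(51 − 40) = -3, so Qd = 298 − 3P.
Supply slope: (160 − 214)/(43 − 52) = 6, so Qs = 6P − 98.
Before the subsidy: set 298 − 3P = 6P − 98 → P* = $44, Q* = 166.
With a per-unit subsidy paid to producers, each receives P + 22.5 per unit sold, so supply becomes Qs = 6(P + 22.5) − 98.
New equilibrium: consumers pay $29, producers receive $51.5, Q = 211. (Wedge: Pb − Ps = −22.5.)
ΔCS is the trapezoid between Q = 211 and Q = 166 of height $15: ½ · (166 + 211) · 15 = $2827.5.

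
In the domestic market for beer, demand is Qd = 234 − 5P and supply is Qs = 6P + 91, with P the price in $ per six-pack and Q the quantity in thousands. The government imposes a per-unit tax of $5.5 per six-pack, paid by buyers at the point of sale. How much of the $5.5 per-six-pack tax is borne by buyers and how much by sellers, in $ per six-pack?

Buyers bear $3 per six-pack; sellers bear $2.5 per six-pack.

Without the tax, 234 − 5P = 6P + 91 gives 11P = 143, so P* = $13 and Q* = 169.
With the tax collected from buyers, demand (in seller-price terms) shifts: Qd = 234 − 5(P + 5.5).
New equilibrium: buyers pay $16, sellers receive $10.5, Q = 154. (Wedge: Pb − Ps = 5.5.)
Burden on buyers: $3; on sellers: $2.5. (They sum to $5.5.)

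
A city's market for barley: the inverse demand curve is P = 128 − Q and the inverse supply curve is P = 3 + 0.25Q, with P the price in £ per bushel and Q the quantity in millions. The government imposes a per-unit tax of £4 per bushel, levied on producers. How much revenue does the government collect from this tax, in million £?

Rewrite in direct form: Qd = 128 − P and Qs = 4P − 12.
Without the tax, 128 − P = 4P − 12 gives 5P = 140, so P* = £28 and Q* = 100.
With the tax collected from producers, supply shifts: Qs = 4(P − 4) − 12.
Solving gives Q = 96.8 with consumers paying £31.2 and producers receiving £27.2 (the £4 wedge).
Revenue = t · Q = 4 · 96.8 = £387.2.

Tax revenue = £387.2 million.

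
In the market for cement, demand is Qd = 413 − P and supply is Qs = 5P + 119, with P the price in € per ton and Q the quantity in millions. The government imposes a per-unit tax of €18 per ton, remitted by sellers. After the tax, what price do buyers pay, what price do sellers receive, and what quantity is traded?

Without the tax, 413 − P = 5P + 119 gives 6P = 294, so P* = €49 and Q* = 364.
With the tax collected from sellers, supply shifts: Qs = 5(P − 18) + 119.
New equilibrium: buyers pay €64, sellers receive €46, Q = 349. (Wedge: Pb − Ps = 18.)
The less price-elastic side of the market bears the larger share of a per-unit tax.

Buyers pay €64; sellers receive €46; quantity = 349.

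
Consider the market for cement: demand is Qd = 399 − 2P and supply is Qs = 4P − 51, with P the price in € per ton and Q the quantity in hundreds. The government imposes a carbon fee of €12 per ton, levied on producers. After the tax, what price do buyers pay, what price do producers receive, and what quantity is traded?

Buyers pay €83; producers receive €71; quantity = 233.

Before the tax: set 399 − 2P = 4P − 51 → P* = €75, Q* = 249.
With the tax collected from producers, supply shifts: Qs = 4(P − 12) − 51.
Solving gives Q = 233 with buyers paying €83 and producers receiving €71 (the €12 wedge).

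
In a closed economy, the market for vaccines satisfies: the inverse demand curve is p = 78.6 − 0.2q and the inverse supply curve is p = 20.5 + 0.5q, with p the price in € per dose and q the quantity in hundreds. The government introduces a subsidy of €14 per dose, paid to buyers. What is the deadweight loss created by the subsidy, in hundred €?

Inverting to q(p) form: qd = 393 − 5p; qs = 2p − 41.
Without the subsidy, 393 − 5p = 2p − 41 gives 7p = 434, so p* = €62 and q* = 83.
With a per-unit subsidy paid to buyers, each effectively pays p − 14, so demand becomes qd = 393 − 5(p − 14).
New equilibrium: buyers pay €58, sellers receive €72, q = 103. (Wedge: pb − ps = −14.)
Quantity rises by |ΔQ| = |83 − 103| = 20.
DWL = ½ · t · |ΔQ| = ½ · 14 · 20 = €140.

Deadweight loss = €140 hundred.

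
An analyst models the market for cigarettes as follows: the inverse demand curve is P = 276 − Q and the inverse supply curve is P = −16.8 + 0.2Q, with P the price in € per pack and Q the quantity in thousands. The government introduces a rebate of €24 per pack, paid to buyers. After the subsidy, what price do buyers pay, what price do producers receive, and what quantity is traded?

Inverting to Q(P) form: Qd = 276 − P; Qs = 5P + 84.
Before the subsidy: set 276 − P = 5P + 84 → P* = €32, Q* = 244.
With a per-unit subsidy paid to buyers, each effectively pays P − 24, so demand becomes Qd = 276 − (P − 24).
New equilibrium: buyers pay €12, producers receive €36, Q = 264. (Wedge: Pb − Ps = −24.)

Buyers pay €12; producers receive €36; quantity = 264.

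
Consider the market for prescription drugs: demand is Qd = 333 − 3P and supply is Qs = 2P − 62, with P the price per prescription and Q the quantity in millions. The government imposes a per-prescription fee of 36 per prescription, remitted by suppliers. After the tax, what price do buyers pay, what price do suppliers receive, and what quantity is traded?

Buyers pay 93.4; suppliers receive 57.4; quantity = 52.8.

Before the tax: set 333 − 3P = 2P − 62 → P* = 79, Q* = 96.
With the tax collected from suppliers, supply shifts: Qs = 2(P − 36) − 62.
Solving gives Q = 52.8 with buyers paying 93.4 and suppliers receiving 57.4 (the 36 wedge).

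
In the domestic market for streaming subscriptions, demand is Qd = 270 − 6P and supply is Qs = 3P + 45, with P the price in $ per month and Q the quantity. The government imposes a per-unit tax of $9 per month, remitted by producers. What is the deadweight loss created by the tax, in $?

Before the tax: set 270 − 6P = 3P + 45 → P* = $25, Q* = 120.
With the tax collected from producers, supply shifts: Qs = 3(P − 9) + 45.
New equilibrium: consumers pay $28, producers receive $19, Q = 102. (Wedge: Pb − Ps = 9.)
Quantity falls by |ΔQ| = |120 − 102| = 18.
DWL = ½ · t · |ΔQ| = ½ · 9 · 18 = $81.

Deadweight loss = $81.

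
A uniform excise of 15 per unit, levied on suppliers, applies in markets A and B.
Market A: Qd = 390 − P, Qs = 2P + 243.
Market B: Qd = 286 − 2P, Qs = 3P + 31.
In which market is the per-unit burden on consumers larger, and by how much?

Market A: pre-tax P* = 49, Q* = 341; post-tax Q = 331; per-unit burden on consumers = 10.
Market B: pre-tax P* = 51, Q* = 184; post-tax Q = 166; per-unit burden on consumers = 9.
Difference: 10 vs 9 → market A is larger by 1.

Market A, by 1.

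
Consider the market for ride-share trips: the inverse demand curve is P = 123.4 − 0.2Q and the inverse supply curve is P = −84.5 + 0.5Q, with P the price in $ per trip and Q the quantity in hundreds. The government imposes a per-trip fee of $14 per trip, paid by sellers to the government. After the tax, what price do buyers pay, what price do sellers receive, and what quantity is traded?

Rewrite in direct form: Qd = 617 − 5P and Qs = 2P + 169.
Without the tax, 617 − 5P = 2P + 169 gives 7P = 448, so P* = $64 and Q* = 297.
With the tax collected from sellers, supply shifts: Qs = 2(P − 14) + 169.
New equilibrium: buyers pay $68, sellers receive $54, Q = 277. (Wedge: Pb − Ps = 14.)
The less price-elastic side of the market bears the larger share of a per-unit tax.

Buyers pay $68; sellers receive $54; quantity = 277.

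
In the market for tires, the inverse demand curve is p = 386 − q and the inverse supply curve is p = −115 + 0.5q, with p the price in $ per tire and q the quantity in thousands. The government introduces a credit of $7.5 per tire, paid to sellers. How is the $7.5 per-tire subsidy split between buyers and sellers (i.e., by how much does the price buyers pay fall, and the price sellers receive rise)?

Buyers gain $5 per tire; sellers gain $2.5 per tire.

Inverting to q(p) form: qd = 386 − p; qs = 2p + 230.
Without the subsidy, 386 − p = 2p + 230 gives 3p = 156, so p* = $52 and q* = 334.
With a per-unit subsidy paid to sellers, each receives p + 7.5 per unit sold, so supply becomes qs = 2(p + 7.5) + 230.
Solving gives q = 339 with buyers paying $47 and sellers receiving $54.5 (the $7.5 wedge).
Gain to buyers: $5; to sellers: $2.5. (They sum to $7.5.)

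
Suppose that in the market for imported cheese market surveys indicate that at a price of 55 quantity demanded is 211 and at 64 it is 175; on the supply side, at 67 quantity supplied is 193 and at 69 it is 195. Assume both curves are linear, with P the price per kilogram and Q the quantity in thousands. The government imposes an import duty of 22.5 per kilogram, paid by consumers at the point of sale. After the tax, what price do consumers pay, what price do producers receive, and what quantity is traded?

Consumers pay 65.5; producers receive 43; quantity = 169.

Demand slope: (175 − 211)/(64 − 55) = -4, so Qd = 431 − 4P.
Supply slope: (195 − 193)/(69 − 67) = 1, so Qs = P + 126.
Before the tax: set 431 − 4P = P + 126 → P* = 61, Q* = 187.
With the tax collected from consumers, demand (in seller-price terms) shifts: Qd = 431 − 4(P + 22.5).
New equilibrium: consumers pay 65.5, producers receive 43, Q = 169. (Wedge: Pb − Ps = 22.5.)
The less price-elastic side of the market bears the larger share of a per-unit tax.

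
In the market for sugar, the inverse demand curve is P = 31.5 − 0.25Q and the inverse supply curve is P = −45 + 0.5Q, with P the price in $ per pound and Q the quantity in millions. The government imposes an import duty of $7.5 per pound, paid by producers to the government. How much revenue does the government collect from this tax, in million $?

Rewrite in direct form: Qd = 126 − 4P and Qs = 2P + 90.
Before the tax: set 126 − 4P = 2P + 90 → P* = $6, Q* = 102.
With the tax collected from producers, supply shifts: Qs = 2(P − 7.5) + 90.
New equilibrium: buyers pay $8.5, producers receive $1, Q = 92. (Wedge: Pb − Ps = 7.5.)
Revenue = t · Q = 7.5 · 92 = $690.

Tax revenue = $690 million.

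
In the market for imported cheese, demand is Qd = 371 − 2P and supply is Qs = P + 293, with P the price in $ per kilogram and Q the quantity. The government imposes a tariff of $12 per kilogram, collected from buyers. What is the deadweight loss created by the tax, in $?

Deadweight loss = $48.

Without the tax, 371 − 2P = P + 293 gives 3P = 78, so P* = $26 and Q* = 319.
With the tax collected from buyers, demand (in seller-price terms) shifts: Qd = 371 − 2(P + 12).
New equilibrium: buyers pay $30, sellers receive $18, Q = 311. (Wedge: Pb − Ps = 12.)
Quantity falls by |ΔQ| = |319 − 311| = 8.
DWL = ½ · t · |ΔQ| = ½ · 12 · 8 = $48.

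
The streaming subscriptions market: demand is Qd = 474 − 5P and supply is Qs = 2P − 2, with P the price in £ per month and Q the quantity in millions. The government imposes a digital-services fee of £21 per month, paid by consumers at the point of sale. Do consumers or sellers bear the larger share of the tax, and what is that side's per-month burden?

Before the tax: set 474 − 5P = 2P − 2 → P* = £68, Q* = 134.
With the tax collected from consumers, demand (in seller-price terms) shifts: Qd = 474 − 5(P + 21).
New equilibrium: consumers pay £74, sellers receive £53, Q = 104. (Wedge: Pb − Ps = 21.)
Per-month burden: consumers £6, sellers £15.
Sellers take the larger share because supply is less price-elastic here (demand slope 5 vs supply slope 2).

Sellers bear the larger share: £15 per month.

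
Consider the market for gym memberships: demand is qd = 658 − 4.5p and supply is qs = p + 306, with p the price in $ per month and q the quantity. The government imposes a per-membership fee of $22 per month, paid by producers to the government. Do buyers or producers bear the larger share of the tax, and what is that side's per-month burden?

Before the tax: set 658 − 4.5p = p + 306 → p* = $64, q* = 370.
With the tax collected from producers, supply shifts: qs = (p − 22) + 306.
Solving gives q = 352 with buyers paying $68 and producers receiving $46 (the $22 wedge).
Per-month burden: buyers $4, producers $18.
Producers take the larger share because supply is less price-elastic here (demand slope 4.5 vs supply slope 1).
The less price-elastic side of the market bears the larger share of a per-unit tax.

Producers bear the larger share: $18 per month.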